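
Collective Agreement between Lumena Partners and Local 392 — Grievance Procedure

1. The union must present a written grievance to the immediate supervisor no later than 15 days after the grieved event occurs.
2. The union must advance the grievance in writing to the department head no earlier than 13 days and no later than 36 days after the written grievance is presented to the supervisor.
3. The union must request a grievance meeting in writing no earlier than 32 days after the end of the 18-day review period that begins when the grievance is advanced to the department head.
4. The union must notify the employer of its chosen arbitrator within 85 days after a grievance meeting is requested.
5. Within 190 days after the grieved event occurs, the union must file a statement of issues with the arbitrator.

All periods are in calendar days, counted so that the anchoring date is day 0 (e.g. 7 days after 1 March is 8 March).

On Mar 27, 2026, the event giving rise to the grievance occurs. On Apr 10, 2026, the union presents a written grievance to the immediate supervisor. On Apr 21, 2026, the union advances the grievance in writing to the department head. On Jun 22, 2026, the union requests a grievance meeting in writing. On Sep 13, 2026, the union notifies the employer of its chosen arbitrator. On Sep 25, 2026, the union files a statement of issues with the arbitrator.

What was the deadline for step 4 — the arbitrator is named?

Step 4 runs from Jun 22, 2026, when a grievance meeting is requested. 85 days after Jun 22, 2026 is Sep 15, 2026.

Sep 15, 2026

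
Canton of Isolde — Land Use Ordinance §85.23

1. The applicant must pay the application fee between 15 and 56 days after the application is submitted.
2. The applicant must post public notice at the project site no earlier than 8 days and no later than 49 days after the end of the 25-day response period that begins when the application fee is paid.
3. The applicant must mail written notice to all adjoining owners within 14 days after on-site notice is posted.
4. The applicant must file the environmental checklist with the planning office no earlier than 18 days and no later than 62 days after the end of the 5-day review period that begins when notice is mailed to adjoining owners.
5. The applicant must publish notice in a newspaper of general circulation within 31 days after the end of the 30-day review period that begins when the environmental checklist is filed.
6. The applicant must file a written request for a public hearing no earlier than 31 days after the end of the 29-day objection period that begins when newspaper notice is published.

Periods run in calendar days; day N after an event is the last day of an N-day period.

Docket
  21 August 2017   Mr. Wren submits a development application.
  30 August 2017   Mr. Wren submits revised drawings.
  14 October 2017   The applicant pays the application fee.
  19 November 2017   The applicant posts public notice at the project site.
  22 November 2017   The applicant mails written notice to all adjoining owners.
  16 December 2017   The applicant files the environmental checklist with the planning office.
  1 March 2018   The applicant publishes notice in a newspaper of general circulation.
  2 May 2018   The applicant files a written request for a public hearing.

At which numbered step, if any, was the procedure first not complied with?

(1) the permitted window runs from 21 August 2017 + 15 = 5 September 2017 to 21 August 2017 + 56 = 16 October 2017; 14 October 2017 falls inside that range.
(2) the permitted window runs from 8 November 2017 + 8 = 16 November 2017 to 8 November 2017 + 49 = 27 December 2017; done 19 November 2017, which is between those dates.
(3) due by 19 November 2017 + 14 days = 3 December 2017; 22 November 2017 is within that limit.
(4) the permitted window runs from 27 November 2017 + 18 = 15 December 2017 to 27 November 2017 + 62 = 28 January 2018; done 16 December 2017 — within the window.
(5) due by 15 January 2018 + 31 days = 15 February 2018; 1 March 2018 misses that deadline by 14 days.

Step 5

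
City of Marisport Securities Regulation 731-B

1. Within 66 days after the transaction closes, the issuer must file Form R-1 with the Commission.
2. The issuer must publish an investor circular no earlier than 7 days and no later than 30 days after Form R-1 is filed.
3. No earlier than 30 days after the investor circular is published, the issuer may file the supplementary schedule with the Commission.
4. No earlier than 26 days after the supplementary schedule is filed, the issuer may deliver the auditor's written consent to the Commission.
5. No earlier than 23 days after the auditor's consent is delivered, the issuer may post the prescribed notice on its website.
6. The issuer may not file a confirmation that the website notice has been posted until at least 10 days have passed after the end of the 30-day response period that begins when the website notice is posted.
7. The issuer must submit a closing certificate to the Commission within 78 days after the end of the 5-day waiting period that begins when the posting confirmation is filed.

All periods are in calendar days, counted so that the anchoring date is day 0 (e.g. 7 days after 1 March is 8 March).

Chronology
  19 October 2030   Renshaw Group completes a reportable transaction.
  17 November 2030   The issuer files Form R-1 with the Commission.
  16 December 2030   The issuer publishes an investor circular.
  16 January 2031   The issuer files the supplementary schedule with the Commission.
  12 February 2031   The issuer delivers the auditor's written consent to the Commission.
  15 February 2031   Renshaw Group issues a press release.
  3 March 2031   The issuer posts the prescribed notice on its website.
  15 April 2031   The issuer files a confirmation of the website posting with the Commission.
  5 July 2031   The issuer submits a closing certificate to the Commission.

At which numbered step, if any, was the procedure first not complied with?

Step 1 — counting 66 days from 19 October 2030 (when the transaction closes) gives a deadline of 24 December 2030; 17 November 2030 is within that limit.
Step 2 — 7 and 30 days from 17 November 2030 (when Form R-1 is filed) are 24 November 2030 and 17 December 2030 respectively; 16 December 2030 falls inside that range.
Step 3 — must wait 30 days from 16 December 2030 (when the investor circular is published), so not before 15 January 2031; done 16 January 2031, after the minimum wait.
Step 4 — must wait 26 days from 16 January 2031 (when the supplementary schedule is filed), so not before 11 February 2031; 12 February 2031 is on or after that date.
Step 5 — must wait 23 days from 12 February 2031 (when the auditor's consent is delivered), so not before 7 March 2031; done 3 March 2031 — 4 days too early.

Step 5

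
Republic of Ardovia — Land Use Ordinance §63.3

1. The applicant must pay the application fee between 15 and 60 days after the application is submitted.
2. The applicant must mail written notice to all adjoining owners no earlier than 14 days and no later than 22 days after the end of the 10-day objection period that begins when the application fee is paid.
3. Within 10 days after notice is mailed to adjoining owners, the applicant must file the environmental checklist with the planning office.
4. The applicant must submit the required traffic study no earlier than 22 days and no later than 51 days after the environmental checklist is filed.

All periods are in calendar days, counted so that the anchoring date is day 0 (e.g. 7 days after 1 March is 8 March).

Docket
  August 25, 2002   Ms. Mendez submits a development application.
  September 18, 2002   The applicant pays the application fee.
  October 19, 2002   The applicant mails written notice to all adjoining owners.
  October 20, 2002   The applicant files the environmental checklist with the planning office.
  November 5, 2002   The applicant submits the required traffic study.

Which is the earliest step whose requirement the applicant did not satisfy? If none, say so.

Step 4

Step 1 — 15 and 60 days from August 25, 2002 (when the application is submitted) are September 9, 2002 and October 24, 2002 respectively; done September 18, 2002, which is between those dates.
Step 2 — 14 and 22 days from September 28, 2002 (end of the 10-day objection period, which began when the application fee is paid on September 18, 2002) are October 12, 2002 and October 20, 2002 respectively; October 19, 2002 falls inside that range.
Step 3 — counting 10 days from October 19, 2002 (when notice is mailed to adjoining owners) gives a deadline of October 29, 2002; October 20, 2002 is within that limit.
Step 4 — 22 and 51 days from October 20, 2002 (when the environmental checklist is filed) are November 11, 2002 and December 10, 2002 respectively; done November 5, 2002 — 6 days before the window opened.
Later steps need not be reached.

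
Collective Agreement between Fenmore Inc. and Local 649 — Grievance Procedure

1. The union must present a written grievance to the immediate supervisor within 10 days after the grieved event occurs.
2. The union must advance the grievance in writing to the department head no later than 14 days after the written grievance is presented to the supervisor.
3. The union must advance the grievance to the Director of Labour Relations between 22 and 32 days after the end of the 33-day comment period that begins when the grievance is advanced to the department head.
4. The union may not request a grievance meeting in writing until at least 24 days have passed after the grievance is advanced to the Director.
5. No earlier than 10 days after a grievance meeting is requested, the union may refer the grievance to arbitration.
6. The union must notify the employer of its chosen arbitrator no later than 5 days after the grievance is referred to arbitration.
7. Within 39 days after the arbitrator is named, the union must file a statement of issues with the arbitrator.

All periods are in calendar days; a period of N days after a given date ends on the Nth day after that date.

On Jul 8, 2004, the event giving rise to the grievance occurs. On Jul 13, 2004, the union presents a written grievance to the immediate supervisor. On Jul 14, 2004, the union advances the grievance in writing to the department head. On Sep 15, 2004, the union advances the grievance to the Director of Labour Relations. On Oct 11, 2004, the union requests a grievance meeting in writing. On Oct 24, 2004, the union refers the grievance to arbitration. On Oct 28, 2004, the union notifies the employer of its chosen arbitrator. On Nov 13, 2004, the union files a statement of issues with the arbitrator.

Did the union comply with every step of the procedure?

Step 1 — counting 10 days from Jul 8, 2004 (when the grieved event occurs) gives a deadline of Jul 18, 2004; Jul 13, 2004 is within that limit.
Step 2 — counting 14 days from Jul 13, 2004 (when the written grievance is presented to the supervisor) gives a deadline of Jul 27, 2004; completed Jul 14, 2004, before the deadline.
Step 3 — 22 and 32 days from Aug 16, 2004 (end of the 33-day comment period, which began when the grievance is advanced to the department head on Jul 14, 2004) are Sep 7, 2004 and Sep 17, 2004 respectively; done Sep 15, 2004 — within the window.
Step 4 — must wait 24 days from Sep 15, 2004 (when the grievance is advanced to the Director), so not before Oct 9, 2004; Oct 11, 2004 is on or after that date.
Step 5 — must wait 10 days from Oct 11, 2004 (when a grievance meeting is requested), so not before Oct 21, 2004; Oct 24, 2004 is on or after that date.
Step 6 — counting 5 days from Oct 24, 2004 (when the grievance is referred to arbitration) gives a deadline of Oct 29, 2004; done Oct 28, 2004 — timely.
Step 7 — counting 39 days from Oct 28, 2004 (when the arbitrator is named) gives a deadline of Dec 6, 2004; completed Nov 13, 2004, before the deadline.

Yes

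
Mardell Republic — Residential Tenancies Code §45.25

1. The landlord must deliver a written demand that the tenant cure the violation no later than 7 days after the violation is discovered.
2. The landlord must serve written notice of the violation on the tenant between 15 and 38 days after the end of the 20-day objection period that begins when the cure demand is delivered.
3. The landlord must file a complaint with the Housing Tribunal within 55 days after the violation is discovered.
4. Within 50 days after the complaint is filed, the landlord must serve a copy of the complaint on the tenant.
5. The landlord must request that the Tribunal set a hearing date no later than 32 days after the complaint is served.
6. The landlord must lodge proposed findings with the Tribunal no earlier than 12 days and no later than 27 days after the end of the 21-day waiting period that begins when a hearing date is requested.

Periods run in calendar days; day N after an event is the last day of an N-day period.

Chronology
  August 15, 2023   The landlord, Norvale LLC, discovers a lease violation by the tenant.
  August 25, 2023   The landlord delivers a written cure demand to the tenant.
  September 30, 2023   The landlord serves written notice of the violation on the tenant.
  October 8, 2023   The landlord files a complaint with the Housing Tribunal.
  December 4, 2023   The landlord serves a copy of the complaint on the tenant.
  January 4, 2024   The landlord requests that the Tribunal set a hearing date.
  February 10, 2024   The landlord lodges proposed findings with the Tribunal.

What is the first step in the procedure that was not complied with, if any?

Step 1 — counting 7 days from August 15, 2023 (when the violation is discovered) gives a deadline of August 22, 2023; August 25, 2023 misses that deadline by 3 days.
That is the first point of non-compliance.

Step 1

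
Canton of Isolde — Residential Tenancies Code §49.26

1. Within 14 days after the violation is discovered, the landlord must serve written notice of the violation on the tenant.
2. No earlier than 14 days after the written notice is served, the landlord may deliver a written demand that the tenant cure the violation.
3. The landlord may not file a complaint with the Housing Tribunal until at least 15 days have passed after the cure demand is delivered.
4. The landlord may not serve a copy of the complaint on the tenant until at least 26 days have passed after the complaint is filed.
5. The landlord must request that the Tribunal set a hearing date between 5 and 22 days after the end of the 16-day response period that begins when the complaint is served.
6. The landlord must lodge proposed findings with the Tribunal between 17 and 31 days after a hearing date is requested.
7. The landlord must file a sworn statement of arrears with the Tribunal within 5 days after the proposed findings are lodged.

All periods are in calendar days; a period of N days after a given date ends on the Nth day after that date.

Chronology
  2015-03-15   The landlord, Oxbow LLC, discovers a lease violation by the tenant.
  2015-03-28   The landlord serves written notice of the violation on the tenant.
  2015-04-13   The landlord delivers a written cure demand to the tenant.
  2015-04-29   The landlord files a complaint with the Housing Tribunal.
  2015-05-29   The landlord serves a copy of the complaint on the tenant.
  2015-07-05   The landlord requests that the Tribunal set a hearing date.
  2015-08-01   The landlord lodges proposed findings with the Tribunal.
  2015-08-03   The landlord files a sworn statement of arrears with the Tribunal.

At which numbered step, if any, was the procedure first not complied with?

Step 1 — counting 14 days from 2015-03-15 (when the violation is discovered) gives a deadline of 2015-03-29; 2015-03-28 is within that limit.
Step 2 — must wait 14 days from 2015-03-28 (when the written notice is served), so not before 2015-04-11; 2015-04-13 is on or after that date.
Step 3 — must wait 15 days from 2015-04-13 (when the cure demand is delivered), so not before 2015-04-28; 2015-04-29 is on or after that date.
Step 4 — must wait 26 days from 2015-04-29 (when the complaint is filed), so not before 2015-05-25; 2015-05-29 is on or after that date.
Step 5 — 5 and 22 days from 2015-06-14 (end of the 16-day response period, which began when the complaint is served on 2015-05-29) are 2015-06-19 and 2015-07-06 respectively; done 2015-07-05 — within the window.
Step 6 — 17 and 31 days from 2015-07-05 (when a hearing date is requested) are 2015-07-22 and 2015-08-05 respectively; 2015-08-01 falls inside that range.
Step 7 — counting 5 days from 2015-08-01 (when the proposed findings are lodged) gives a deadline of 2015-08-06; 2015-08-03 is within that limit.

None — every step was satisfied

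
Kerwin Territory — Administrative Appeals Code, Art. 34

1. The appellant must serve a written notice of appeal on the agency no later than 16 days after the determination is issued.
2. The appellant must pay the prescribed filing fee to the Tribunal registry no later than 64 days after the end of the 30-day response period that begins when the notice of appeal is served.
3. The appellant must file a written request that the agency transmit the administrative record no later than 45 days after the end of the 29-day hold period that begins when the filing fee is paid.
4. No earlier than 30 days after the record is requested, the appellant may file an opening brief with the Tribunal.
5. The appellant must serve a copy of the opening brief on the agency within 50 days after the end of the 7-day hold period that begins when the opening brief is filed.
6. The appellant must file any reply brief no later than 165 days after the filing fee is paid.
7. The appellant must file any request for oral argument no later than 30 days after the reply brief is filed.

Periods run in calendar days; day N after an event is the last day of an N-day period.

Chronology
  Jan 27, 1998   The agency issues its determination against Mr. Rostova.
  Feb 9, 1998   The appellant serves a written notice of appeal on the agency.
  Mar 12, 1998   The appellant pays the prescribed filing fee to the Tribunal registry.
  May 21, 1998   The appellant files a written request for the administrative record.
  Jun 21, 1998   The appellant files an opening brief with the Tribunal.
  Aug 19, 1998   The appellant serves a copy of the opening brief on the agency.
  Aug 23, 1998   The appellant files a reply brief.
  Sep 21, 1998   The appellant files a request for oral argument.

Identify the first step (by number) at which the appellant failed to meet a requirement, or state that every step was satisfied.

Step 5

Step 1: 16 days after Jan 27, 1998 (when the determination is issued) is Feb 12, 1998; completed Feb 9, 1998, before the deadline.
Step 2: 64 days after Mar 11, 1998 (end of the 30-day response period, which began when the notice of appeal is served on Feb 9, 1998) is May 14, 1998; completed Mar 12, 1998, before the deadline.
Step 3: 45 days after Apr 10, 1998 (end of the 29-day hold period, which began when the filing fee is paid on Mar 12, 1998) is May 25, 1998; completed May 21, 1998, before the deadline.
Step 4: the earliest permitted date is 30 days after May 21, 1998 (when the record is requested), i.e. Jun 20, 1998; done Jun 21, 1998 — permitted.
Step 5: 50 days after Jun 28, 1998 (end of the 7-day hold period, which began when the opening brief is filed on Jun 21, 1998) is Aug 17, 1998; Aug 19, 1998 misses that deadline by 2 days.
That is the first point of non-compliance.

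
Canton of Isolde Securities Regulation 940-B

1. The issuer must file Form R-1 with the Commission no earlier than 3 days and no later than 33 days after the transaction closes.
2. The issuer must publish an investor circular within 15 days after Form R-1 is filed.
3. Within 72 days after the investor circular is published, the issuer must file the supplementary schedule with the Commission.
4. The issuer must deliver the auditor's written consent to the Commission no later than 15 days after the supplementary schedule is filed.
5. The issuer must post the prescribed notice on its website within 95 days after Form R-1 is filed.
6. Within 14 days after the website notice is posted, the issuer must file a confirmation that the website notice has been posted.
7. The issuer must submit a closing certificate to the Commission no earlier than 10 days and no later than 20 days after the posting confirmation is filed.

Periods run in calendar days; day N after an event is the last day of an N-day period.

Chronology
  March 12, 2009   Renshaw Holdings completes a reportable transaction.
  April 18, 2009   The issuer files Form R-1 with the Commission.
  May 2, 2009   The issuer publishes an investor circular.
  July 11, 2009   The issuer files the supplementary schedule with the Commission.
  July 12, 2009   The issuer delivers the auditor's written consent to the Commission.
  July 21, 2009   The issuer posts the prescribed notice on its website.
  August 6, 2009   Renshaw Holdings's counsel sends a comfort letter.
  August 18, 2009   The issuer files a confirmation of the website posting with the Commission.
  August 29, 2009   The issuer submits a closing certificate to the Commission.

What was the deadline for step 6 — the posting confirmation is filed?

August 4, 2009

Step 6 runs from July 21, 2009, when the website notice is posted. 14 days after July 21, 2009 is August 4, 2009.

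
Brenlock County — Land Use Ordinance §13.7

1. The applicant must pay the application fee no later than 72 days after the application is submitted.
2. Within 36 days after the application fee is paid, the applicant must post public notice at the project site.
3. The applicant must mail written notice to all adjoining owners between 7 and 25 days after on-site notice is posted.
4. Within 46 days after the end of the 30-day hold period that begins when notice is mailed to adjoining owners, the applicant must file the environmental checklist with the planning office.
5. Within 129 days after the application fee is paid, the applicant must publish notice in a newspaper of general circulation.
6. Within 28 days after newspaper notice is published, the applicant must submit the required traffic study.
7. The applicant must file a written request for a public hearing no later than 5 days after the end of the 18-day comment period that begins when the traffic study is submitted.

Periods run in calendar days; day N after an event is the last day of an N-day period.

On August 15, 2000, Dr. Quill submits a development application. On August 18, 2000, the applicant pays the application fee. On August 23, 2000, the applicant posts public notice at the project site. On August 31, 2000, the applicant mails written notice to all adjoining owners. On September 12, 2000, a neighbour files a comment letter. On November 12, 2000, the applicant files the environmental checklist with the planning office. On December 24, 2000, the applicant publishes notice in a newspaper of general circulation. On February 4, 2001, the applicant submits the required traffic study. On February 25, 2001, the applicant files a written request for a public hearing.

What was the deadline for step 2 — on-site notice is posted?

September 23, 2000

Step 2 runs from August 18, 2000, when the application fee is paid. 36 days after August 18, 2000 is September 23, 2000.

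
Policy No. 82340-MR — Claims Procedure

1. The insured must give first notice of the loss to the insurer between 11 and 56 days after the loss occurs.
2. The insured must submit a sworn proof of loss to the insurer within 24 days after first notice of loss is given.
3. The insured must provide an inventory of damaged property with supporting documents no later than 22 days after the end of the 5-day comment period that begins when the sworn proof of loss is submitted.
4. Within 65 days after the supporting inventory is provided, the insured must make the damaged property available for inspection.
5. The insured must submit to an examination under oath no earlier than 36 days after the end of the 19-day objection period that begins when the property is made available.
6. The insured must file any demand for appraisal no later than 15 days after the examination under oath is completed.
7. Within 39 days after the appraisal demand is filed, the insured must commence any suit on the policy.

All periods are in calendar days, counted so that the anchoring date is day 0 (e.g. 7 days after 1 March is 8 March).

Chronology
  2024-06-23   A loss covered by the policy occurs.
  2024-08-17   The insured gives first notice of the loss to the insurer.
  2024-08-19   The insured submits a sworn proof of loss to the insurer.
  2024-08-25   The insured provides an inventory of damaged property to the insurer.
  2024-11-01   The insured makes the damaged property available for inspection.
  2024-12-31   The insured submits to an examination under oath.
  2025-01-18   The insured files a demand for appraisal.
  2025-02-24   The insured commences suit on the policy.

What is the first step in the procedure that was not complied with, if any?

Step 4

Step 1 — 11 and 56 days from 2024-06-23 (when the loss occurs) are 2024-07-04 and 2024-08-18 respectively; 2024-08-17 falls inside that range.
Step 2 — counting 24 days from 2024-08-17 (when first notice of loss is given) gives a deadline of 2024-09-10; completed 2024-08-19, before the deadline.
Step 3 — counting 22 days from 2024-08-24 (end of the 5-day comment period, which began when the sworn proof of loss is submitted on 2024-08-19) gives a deadline of 2024-09-15; completed 2024-08-25, before the deadline.
Step 4 — counting 65 days from 2024-08-25 (when the supporting inventory is provided) gives a deadline of 2024-10-29; not done until 2024-11-01, 3 days after the deadline.
The analysis stops there.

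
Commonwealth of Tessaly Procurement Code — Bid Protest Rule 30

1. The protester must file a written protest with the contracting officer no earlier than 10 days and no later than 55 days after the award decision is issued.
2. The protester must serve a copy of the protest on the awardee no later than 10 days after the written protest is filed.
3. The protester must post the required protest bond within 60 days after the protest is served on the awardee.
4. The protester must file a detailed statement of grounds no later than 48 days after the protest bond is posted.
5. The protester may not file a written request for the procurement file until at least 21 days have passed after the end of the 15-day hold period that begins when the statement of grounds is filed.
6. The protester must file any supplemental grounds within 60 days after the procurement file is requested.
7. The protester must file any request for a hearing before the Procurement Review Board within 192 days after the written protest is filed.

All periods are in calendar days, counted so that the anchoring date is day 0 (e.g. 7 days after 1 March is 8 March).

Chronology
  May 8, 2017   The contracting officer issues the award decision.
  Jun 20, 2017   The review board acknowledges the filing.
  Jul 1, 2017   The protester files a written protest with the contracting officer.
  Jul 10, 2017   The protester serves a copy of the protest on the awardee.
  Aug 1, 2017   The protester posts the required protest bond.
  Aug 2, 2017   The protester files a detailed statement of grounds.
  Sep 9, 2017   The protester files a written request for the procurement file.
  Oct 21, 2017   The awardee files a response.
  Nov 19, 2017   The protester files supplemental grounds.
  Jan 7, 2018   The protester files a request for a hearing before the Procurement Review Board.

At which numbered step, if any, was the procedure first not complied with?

Step 6

Step 1: the window is 10–55 days after May 8, 2017 (when the award decision is issued), so May 18, 2017 through Jul 2, 2017; done Jul 1, 2017, which is between those dates.
Step 2: 10 days after Jul 1, 2017 (when the written protest is filed) is Jul 11, 2017; Jul 10, 2017 is within that limit.
Step 3: 60 days after Jul 10, 2017 (when the protest is served on the awardee) is Sep 8, 2017; completed Aug 1, 2017, before the deadline.
Step 4: 48 days after Aug 1, 2017 (when the protest bond is posted) is Sep 18, 2017; Aug 2, 2017 is within that limit.
Step 5: the earliest permitted date is 21 days after Aug 17, 2017 (end of the 15-day hold period, which began when the statement of grounds is filed on Aug 2, 2017), i.e. Sep 7, 2017; done Sep 9, 2017 — permitted.
Step 6: 60 days after Sep 9, 2017 (when the procurement file is requested) is Nov 8, 2017; done Nov 19, 2017 — 11 days late.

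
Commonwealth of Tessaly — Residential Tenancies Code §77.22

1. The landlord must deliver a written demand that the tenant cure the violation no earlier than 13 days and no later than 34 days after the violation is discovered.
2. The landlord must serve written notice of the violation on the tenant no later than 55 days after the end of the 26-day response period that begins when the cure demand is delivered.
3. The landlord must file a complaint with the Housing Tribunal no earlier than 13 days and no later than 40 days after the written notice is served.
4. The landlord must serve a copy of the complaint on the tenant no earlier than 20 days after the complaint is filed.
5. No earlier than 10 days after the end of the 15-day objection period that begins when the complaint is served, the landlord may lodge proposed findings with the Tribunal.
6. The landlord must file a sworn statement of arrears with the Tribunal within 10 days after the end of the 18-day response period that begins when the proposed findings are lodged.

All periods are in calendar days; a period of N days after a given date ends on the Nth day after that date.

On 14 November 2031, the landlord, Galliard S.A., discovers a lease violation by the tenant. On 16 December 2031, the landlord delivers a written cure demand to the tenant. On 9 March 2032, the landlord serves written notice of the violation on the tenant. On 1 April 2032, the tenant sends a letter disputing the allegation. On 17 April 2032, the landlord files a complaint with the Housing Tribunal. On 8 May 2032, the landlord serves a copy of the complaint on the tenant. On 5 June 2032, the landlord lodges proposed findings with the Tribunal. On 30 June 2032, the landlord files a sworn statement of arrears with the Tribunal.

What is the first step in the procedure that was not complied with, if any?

(1) the permitted window runs from 14 November 2031 + 13 = 27 November 2031 to 14 November 2031 + 34 = 18 December 2031; done 16 December 2031 — within the window.
(2) due by 11 January 2032 + 55 days = 6 March 2032; 9 March 2032 misses that deadline by 3 days.
Later steps need not be reached.

Step 2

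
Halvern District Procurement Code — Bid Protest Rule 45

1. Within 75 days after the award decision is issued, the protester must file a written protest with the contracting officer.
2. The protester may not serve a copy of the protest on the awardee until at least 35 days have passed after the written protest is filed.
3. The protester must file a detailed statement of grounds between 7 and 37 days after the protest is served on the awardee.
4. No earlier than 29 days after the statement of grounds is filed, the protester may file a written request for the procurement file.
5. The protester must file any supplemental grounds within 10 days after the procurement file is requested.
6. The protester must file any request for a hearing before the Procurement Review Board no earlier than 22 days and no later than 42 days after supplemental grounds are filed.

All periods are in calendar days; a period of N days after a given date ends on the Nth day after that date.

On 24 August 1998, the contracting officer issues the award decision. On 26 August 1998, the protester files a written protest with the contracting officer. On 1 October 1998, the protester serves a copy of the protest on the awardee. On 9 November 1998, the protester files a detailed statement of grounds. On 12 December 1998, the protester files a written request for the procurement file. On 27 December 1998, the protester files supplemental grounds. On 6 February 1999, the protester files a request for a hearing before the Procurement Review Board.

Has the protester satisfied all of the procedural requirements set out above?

Step 1: 75 days after 24 August 1998 (when the award decision is issued) is 7 November 1998; 26 August 1998 is within that limit.
Step 2: the earliest permitted date is 35 days after 26 August 1998 (when the written protest is filed), i.e. 30 September 1998; done 1 October 1998 — permitted.
Step 3: the window is 7–37 days after 1 October 1998 (when the protest is served on the awardee), so 8 October 1998 through 7 November 1998; 9 November 1998 is 2 days past the end of the window.

No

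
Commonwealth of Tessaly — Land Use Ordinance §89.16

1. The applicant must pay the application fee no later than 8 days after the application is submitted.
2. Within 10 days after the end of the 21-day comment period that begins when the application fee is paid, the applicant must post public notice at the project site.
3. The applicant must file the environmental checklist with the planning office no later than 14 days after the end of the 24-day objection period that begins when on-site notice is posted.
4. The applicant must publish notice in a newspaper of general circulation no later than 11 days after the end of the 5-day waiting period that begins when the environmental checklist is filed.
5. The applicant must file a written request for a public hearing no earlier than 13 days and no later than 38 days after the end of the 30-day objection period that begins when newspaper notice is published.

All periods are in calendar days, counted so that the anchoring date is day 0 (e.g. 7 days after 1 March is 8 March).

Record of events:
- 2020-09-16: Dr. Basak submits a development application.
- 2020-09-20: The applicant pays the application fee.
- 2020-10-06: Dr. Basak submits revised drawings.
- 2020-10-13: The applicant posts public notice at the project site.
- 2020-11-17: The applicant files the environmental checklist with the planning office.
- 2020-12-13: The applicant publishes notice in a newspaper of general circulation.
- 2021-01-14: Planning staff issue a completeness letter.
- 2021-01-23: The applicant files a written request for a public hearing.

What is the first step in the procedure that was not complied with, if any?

Step 4

Step 1: 8 days after 2020-09-16 (when the application is submitted) is 2020-09-24; 2020-09-20 is within that limit.
Step 2: 10 days after 2020-10-11 (end of the 21-day comment period, which began when the application fee is paid on 2020-09-20) is 2020-10-21; completed 2020-10-13, before the deadline.
Step 3: 14 days after 2020-11-06 (end of the 24-day objection period, which began when on-site notice is posted on 2020-10-13) is 2020-11-20; 2020-11-17 is within that limit.
Step 4: 11 days after 2020-11-22 (end of the 5-day waiting period, which began when the environmental checklist is filed on 2020-11-17) is 2020-12-03; not done until 2020-12-13, 10 days after the deadline.
Later steps need not be reached.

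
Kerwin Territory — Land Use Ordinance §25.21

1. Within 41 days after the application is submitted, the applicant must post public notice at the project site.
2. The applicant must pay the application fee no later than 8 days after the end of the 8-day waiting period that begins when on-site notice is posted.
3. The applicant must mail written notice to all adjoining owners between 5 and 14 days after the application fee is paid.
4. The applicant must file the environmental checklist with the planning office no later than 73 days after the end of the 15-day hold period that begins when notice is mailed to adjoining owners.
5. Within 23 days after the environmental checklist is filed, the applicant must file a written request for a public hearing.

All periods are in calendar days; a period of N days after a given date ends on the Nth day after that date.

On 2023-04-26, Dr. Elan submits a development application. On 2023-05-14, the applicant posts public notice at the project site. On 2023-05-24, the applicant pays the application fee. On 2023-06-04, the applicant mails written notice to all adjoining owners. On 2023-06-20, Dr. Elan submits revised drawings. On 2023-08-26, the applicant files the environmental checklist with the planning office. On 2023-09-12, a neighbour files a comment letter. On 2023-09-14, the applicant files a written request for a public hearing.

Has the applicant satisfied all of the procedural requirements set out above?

Yes

Step 1 — counting 41 days from 2023-04-26 (when the application is submitted) gives a deadline of 2023-06-06; done 2023-05-14 — timely.
Step 2 — counting 8 days from 2023-05-22 (end of the 8-day waiting period, which began when on-site notice is posted on 2023-05-14) gives a deadline of 2023-05-30; done 2023-05-24 — timely.
Step 3 — 5 and 14 days from 2023-05-24 (when the application fee is paid) are 2023-05-29 and 2023-06-07 respectively; done 2023-06-04, which is between those dates.
Step 4 — counting 73 days from 2023-06-19 (end of the 15-day hold period, which began when notice is mailed to adjoining owners on 2023-06-04) gives a deadline of 2023-08-31; completed 2023-08-26, before the deadline.
Step 5 — counting 23 days from 2023-08-26 (when the environmental checklist is filed) gives a deadline of 2023-09-18; done 2023-09-14 — timely.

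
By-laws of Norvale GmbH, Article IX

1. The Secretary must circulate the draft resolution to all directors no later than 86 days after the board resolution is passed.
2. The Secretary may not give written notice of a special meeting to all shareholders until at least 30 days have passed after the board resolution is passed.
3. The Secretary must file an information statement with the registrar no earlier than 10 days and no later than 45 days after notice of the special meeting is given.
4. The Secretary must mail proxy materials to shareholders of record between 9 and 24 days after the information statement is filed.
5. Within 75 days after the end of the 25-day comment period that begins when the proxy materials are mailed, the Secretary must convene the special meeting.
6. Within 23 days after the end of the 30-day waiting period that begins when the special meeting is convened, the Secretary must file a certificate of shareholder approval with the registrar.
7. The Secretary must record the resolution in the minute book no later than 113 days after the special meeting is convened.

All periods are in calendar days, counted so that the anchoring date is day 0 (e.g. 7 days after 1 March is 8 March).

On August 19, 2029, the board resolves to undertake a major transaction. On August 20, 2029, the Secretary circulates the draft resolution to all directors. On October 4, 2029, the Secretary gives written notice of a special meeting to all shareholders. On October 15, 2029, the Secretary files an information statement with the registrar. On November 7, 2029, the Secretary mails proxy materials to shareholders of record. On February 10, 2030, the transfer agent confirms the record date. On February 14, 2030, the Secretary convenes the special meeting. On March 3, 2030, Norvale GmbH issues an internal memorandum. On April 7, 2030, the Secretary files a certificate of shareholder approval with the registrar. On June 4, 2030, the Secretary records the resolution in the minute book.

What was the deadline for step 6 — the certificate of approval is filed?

April 8, 2030

The special meeting is convened on February 14, 2030; the 30-day waiting period therefore ends March 16, 2030, and step 6 runs from that date. 23 days after March 16, 2030 is April 8, 2030.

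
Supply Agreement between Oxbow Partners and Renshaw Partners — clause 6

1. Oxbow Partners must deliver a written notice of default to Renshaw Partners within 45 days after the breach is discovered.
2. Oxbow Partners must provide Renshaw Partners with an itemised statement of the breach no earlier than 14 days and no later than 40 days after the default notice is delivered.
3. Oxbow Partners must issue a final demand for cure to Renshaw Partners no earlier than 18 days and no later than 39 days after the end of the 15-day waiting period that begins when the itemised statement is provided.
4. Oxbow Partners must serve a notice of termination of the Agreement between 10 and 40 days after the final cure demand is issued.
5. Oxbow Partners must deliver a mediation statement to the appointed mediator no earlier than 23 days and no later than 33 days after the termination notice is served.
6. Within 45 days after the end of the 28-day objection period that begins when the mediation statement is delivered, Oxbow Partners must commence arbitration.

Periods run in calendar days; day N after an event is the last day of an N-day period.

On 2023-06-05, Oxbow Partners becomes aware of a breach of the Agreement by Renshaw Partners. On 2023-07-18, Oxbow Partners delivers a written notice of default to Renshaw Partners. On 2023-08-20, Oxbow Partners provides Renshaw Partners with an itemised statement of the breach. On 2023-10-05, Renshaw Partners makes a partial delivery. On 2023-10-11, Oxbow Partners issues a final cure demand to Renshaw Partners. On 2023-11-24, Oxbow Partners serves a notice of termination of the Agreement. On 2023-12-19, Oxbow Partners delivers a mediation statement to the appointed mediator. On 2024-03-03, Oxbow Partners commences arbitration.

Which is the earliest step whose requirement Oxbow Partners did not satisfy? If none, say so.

(1) due by 2023-06-05 + 45 days = 2023-07-20; done 2023-07-18 — timely.
(2) the permitted window runs from 2023-07-18 + 14 = 2023-08-01 to 2023-07-18 + 40 = 2023-08-27; done 2023-08-20 — within the window.
(3) the permitted window runs from 2023-09-04 + 18 = 2023-09-22 to 2023-09-04 + 39 = 2023-10-13; done 2023-10-11, which is between those dates.
(4) the permitted window runs from 2023-10-11 + 10 = 2023-10-21 to 2023-10-11 + 40 = 2023-11-20; 2023-11-24 is 4 days past the end of the window.

Step 4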